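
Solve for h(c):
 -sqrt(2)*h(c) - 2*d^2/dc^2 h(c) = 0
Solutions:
 h(c) = C1*sin(2^(3/4)*c/2) + C2*cos(2^(3/4)*c/2)


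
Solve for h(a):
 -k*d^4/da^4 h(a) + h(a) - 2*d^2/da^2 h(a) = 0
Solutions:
 h(a) = C1*exp(-a*sqrt((-sqrt(k + 1) - 1)/k)) + C2*exp(a*sqrt((-sqrt(k + 1) - 1)/k)) + C3*exp(-a*sqrt((sqrt(k + 1) - 1)/k)) + C4*exp(a*sqrt((sqrt(k + 1) - 1)/k))


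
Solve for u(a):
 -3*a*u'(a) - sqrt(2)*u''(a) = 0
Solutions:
 u(a) = C1 + C2*erf(2^(1/4)*sqrt(3)*a/2)


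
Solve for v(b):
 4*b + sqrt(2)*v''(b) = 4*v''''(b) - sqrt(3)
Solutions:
 v(b) = C1 + C2*b + C3*exp(-2^(1/4)*b/2) + C4*exp(2^(1/4)*b/2) - sqrt(2)*b^3/3 - sqrt(6)*b^2/4


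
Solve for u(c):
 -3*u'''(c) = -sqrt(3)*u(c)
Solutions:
 u(c) = C3*exp(3^(5/6)*c/3) + (C1*sin(3^(1/3)*c/2) + C2*cos(3^(1/3)*c/2))*exp(-3^(5/6)*c/6)


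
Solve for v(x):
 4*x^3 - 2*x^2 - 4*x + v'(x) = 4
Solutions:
 v(x) = C1 - x^4 + 2*x^3/3 + 2*x^2 + 4*x


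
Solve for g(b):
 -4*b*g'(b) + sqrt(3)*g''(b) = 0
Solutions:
 g(b) = C1 + C2*erfi(sqrt(2)*3^(3/4)*b/3)


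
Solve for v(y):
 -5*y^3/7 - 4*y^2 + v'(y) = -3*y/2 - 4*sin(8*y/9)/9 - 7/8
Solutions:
 v(y) = C1 + 5*y^4/28 + 4*y^3/3 - 3*y^2/4 - 7*y/8 + cos(8*y/9)/2


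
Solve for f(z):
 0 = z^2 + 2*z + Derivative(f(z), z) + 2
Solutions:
 f(z) = C1 - z^3/3 - z^2 - 2*z


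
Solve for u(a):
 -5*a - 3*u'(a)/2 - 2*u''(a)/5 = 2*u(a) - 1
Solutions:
 u(a) = -5*a/2 + (C1*sin(sqrt(95)*a/8) + C2*cos(sqrt(95)*a/8))*exp(-15*a/8) + 19/8


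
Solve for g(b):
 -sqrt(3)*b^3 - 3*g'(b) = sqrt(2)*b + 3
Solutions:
 g(b) = C1 - sqrt(3)*b^4/12 - sqrt(2)*b^2/6 - b


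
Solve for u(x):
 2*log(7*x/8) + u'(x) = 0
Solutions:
 u(x) = C1 - 2*x*log(x) + x*log(64/49) + 2*x


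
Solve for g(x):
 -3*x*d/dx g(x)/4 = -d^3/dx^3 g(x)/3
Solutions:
 g(x) = C1 + Integral(C2*airyai(2^(1/3)*3^(2/3)*x/2) + C3*airybi(2^(1/3)*3^(2/3)*x/2), x)


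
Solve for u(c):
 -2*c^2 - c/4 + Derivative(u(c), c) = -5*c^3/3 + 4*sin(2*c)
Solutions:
 u(c) = C1 - 5*c^4/12 + 2*c^3/3 + c^2/8 - 2*cos(2*c)


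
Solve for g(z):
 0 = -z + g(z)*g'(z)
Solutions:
 g(z) = -sqrt(C1 + z^2)
 g(z) = sqrt(C1 + z^2)


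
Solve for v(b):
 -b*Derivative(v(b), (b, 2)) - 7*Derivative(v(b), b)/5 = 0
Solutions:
 v(b) = C1 + C2/b^(2/5)


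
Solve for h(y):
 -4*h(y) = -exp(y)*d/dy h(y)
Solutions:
 h(y) = C1*exp(-4*exp(-y))


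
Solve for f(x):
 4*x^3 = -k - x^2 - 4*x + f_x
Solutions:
 f(x) = C1 + k*x + x^4 + x^3/3 + 2*x^2


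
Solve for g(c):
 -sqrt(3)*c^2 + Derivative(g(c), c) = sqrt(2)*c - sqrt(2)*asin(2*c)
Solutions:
 g(c) = C1 + sqrt(3)*c^3/3 + sqrt(2)*c^2/2 - sqrt(2)*(c*asin(2*c) + sqrt(1 - 4*c^2)/2)


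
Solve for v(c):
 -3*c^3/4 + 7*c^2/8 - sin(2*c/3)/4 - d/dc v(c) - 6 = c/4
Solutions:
 v(c) = C1 - 3*c^4/16 + 7*c^3/24 - c^2/8 - 6*c + 3*cos(2*c/3)/8


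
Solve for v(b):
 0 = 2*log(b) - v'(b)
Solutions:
 v(b) = C1 + 2*b*log(b) - 2*b


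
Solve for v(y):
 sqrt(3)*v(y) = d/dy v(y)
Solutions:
 v(y) = C1*exp(sqrt(3)*y)


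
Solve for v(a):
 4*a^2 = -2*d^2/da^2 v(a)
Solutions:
 v(a) = C1 + C2*a - a^4/6


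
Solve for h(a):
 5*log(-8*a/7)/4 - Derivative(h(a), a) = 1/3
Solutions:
 h(a) = C1 + 5*a*log(-a)/4 + a*(-15*log(7) - 19 + 45*log(2))/12


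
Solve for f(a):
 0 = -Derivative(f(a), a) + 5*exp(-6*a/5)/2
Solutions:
 f(a) = C1 - 25*exp(-6*a/5)/12


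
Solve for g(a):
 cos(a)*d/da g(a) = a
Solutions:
 g(a) = C1 + Integral(a/cos(a), a)


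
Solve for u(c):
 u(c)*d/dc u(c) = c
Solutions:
 u(c) = -sqrt(C1 + c^2)
 u(c) = sqrt(C1 + c^2)


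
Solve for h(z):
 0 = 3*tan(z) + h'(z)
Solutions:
 h(z) = C1 + 3*log(cos(z))


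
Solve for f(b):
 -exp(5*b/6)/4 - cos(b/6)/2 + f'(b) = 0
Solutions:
 f(b) = C1 + 3*exp(5*b/6)/10 + 3*sin(b/6)


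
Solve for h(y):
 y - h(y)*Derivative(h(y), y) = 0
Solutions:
 h(y) = -sqrt(C1 + y^2)
 h(y) = sqrt(C1 + y^2)


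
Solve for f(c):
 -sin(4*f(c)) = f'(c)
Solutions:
 f(c) = -acos((-C1 - exp(8*c))/(C1 - exp(8*c)))/4 + pi/2
 f(c) = acos((-C1 - exp(8*c))/(C1 - exp(8*c)))/4


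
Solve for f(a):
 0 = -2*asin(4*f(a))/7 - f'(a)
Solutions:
 Integral(1/asin(4*_y), (_y, f(a))) = C1 - 2*a/7


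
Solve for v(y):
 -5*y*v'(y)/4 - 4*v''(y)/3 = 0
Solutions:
 v(y) = C1 + C2*erf(sqrt(30)*y/8)


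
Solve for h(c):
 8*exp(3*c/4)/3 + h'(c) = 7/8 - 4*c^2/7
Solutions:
 h(c) = C1 - 4*c^3/21 + 7*c/8 - 32*exp(3*c/4)/9


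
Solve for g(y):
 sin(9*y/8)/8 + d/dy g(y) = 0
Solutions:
 g(y) = C1 + cos(9*y/8)/9


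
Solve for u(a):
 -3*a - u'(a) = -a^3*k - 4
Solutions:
 u(a) = C1 + a^4*k/4 - 3*a^2/2 + 4*a


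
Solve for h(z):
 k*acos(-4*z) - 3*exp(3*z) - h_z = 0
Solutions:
 h(z) = C1 + k*(z*acos(-4*z) + sqrt(1 - 16*z^2)/4) - exp(3*z)


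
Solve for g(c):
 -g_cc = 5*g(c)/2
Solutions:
 g(c) = C1*sin(sqrt(10)*c/2) + C2*cos(sqrt(10)*c/2)


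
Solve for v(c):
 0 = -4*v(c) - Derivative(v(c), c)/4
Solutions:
 v(c) = C1*exp(-16*c)


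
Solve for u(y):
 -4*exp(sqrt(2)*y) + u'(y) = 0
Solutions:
 u(y) = C1 + 2*sqrt(2)*exp(sqrt(2)*y)


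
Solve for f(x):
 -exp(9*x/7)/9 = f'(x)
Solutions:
 f(x) = C1 - 7*exp(9*x/7)/81


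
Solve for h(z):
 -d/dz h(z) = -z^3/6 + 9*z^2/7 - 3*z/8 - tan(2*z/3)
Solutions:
 h(z) = C1 + z^4/24 - 3*z^3/7 + 3*z^2/16 - 3*log(cos(2*z/3))/2


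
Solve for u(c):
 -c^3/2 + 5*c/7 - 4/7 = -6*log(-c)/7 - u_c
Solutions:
 u(c) = C1 + c^4/8 - 5*c^2/14 - 6*c*log(-c)/7 + 10*c/7


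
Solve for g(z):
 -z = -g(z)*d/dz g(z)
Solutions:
 g(z) = -sqrt(C1 + z^2)
 g(z) = sqrt(C1 + z^2)


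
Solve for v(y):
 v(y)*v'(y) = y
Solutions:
 v(y) = -sqrt(C1 + y^2)
 v(y) = sqrt(C1 + y^2)


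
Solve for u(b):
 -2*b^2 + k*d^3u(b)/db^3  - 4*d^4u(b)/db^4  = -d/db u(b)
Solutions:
 u(b) = C1 + C2*exp(b*(-k^2/(-k^3 + sqrt(-k^6 + (k^3 + 216)^2) - 216)^(1/3) + k - (-k^3 + sqrt(-k^6 + (k^3 + 216)^2) - 216)^(1/3))/12) + C3*exp(b*(-4*k^2/((-1 + sqrt(3)*I)*(-k^3 + sqrt(-k^6 + (k^3 + 216)^2) - 216)^(1/3)) + 2*k + (-k^3 + sqrt(-k^6 + (k^3 + 216)^2) - 216)^(1/3) - sqrt(3)*I*(-k^3 + sqrt(-k^6 + (k^3 + 216)^2) - 216)^(1/3))/24) + C4*exp(b*(4*k^2/((1 + sqrt(3)*I)*(-k^3 + sqrt(-k^6 + (k^3 + 216)^2) - 216)^(1/3)) + 2*k + (-k^3 + sqrt(-k^6 + (k^3 + 216)^2) - 216)^(1/3) + sqrt(3)*I*(-k^3 + sqrt(-k^6 + (k^3 + 216)^2) - 216)^(1/3))/24) + 2*b^3/3 - 4*b*k


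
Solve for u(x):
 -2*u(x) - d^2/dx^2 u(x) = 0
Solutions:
 u(x) = C1*sin(sqrt(2)*x) + C2*cos(sqrt(2)*x)


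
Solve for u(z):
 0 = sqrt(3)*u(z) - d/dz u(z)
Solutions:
 u(z) = C1*exp(sqrt(3)*z)


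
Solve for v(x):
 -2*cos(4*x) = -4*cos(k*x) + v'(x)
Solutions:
 v(x) = C1 - sin(4*x)/2 + 4*sin(k*x)/k


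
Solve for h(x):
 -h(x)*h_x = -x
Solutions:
 h(x) = -sqrt(C1 + x^2)
 h(x) = sqrt(C1 + x^2)


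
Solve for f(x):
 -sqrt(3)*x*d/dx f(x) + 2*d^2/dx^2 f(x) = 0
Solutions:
 f(x) = C1 + C2*erfi(3^(1/4)*x/2)


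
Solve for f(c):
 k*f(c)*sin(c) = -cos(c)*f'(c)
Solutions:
 f(c) = C1*exp(k*log(cos(c)))


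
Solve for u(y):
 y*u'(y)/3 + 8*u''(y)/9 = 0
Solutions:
 u(y) = C1 + C2*erf(sqrt(3)*y/4)


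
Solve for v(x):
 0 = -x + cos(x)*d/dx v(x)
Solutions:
 v(x) = C1 + Integral(x/cos(x), x)


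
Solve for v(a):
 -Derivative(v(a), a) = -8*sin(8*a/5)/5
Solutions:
 v(a) = C1 - cos(8*a/5)


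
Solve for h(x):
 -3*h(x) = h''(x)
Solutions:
 h(x) = C1*sin(sqrt(3)*x) + C2*cos(sqrt(3)*x)


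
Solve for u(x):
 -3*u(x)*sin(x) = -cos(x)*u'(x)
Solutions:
 u(x) = C1/cos(x)^3


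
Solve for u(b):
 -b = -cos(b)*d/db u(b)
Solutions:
 u(b) = C1 + Integral(b/cos(b), b)


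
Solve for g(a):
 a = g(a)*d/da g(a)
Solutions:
 g(a) = -sqrt(C1 + a^2)
 g(a) = sqrt(C1 + a^2)


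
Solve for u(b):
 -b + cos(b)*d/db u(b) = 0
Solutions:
 u(b) = C1 + Integral(b/cos(b), b)


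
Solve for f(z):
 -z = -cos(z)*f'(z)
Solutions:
 f(z) = C1 + Integral(z/cos(z), z)


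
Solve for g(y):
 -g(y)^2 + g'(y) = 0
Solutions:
 g(y) = -1/(C1 + y)


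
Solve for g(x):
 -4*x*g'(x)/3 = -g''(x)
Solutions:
 g(x) = C1 + C2*erfi(sqrt(6)*x/3)


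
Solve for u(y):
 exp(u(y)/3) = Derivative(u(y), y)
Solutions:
 u(y) = 3*log(-1/(C1 + y)) + 3*log(3)


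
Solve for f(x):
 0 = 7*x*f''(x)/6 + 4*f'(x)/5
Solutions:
 f(x) = C1 + C2*x^(11/35)


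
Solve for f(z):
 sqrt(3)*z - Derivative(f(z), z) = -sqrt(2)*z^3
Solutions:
 f(z) = C1 + sqrt(2)*z^4/4 + sqrt(3)*z^2/2


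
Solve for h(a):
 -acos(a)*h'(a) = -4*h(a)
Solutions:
 h(a) = C1*exp(4*Integral(1/acos(a), a))


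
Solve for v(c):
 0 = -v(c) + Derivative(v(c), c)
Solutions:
 v(c) = C1*exp(c)


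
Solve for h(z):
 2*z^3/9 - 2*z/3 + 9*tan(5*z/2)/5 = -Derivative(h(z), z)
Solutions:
 h(z) = C1 - z^4/18 + z^2/3 + 18*log(cos(5*z/2))/25


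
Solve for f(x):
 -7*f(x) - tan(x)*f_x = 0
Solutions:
 f(x) = C1/sin(x)^7


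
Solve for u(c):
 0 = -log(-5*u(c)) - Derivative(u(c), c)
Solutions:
 Integral(1/(log(-_y) + log(5)), (_y, u(c))) = C1 - c


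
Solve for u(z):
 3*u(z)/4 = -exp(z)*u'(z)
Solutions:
 u(z) = C1*exp(3*exp(-z)/4)


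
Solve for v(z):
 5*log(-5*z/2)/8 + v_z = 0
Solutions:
 v(z) = C1 - 5*z*log(-z)/8 + 5*z*(-log(5) + log(2) + 1)/8


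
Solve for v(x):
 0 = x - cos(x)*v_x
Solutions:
 v(x) = C1 + Integral(x/cos(x), x)


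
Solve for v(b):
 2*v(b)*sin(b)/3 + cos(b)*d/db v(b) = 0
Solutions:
 v(b) = C1*cos(b)^(2/3)


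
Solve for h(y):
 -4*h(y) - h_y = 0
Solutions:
 h(y) = C1*exp(-4*y)


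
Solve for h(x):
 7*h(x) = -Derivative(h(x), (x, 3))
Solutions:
 h(x) = C3*exp(-7^(1/3)*x) + (C1*sin(sqrt(3)*7^(1/3)*x/2) + C2*cos(sqrt(3)*7^(1/3)*x/2))*exp(7^(1/3)*x/2)


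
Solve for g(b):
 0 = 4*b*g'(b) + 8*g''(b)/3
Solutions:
 g(b) = C1 + C2*erf(sqrt(3)*b/2)


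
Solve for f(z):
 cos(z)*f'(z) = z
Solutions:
 f(z) = C1 + Integral(z/cos(z), z)


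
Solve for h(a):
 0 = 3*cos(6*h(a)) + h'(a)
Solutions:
 h(a) = -asin((C1 + exp(36*a))/(C1 - exp(36*a)))/6 + pi/6
 h(a) = asin((C1 + exp(36*a))/(C1 - exp(36*a)))/6


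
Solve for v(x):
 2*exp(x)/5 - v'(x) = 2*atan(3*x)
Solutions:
 v(x) = C1 - 2*x*atan(3*x) + 2*exp(x)/5 + log(9*x^2 + 1)/3


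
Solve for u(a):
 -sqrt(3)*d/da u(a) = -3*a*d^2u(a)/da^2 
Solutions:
 u(a) = C1 + C2*a^(sqrt(3)/3 + 1)


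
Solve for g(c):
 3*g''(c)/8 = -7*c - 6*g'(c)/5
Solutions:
 g(c) = C1 + C2*exp(-16*c/5) - 35*c^2/12 + 175*c/96


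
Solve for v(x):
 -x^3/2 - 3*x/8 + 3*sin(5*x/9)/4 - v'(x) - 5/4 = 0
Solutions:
 v(x) = C1 - x^4/8 - 3*x^2/16 - 5*x/4 - 27*cos(5*x/9)/20


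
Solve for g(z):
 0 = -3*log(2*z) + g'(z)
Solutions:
 g(z) = C1 + 3*z*log(z) - 3*z + z*log(8)


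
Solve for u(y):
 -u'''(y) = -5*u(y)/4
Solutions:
 u(y) = C3*exp(10^(1/3)*y/2) + (C1*sin(10^(1/3)*sqrt(3)*y/4) + C2*cos(10^(1/3)*sqrt(3)*y/4))*exp(-10^(1/3)*y/4)


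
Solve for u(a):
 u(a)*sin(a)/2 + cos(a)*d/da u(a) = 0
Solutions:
 u(a) = C1*sqrt(cos(a))


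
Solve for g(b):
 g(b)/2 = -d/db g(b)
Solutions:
 g(b) = C1*exp(-b/2)


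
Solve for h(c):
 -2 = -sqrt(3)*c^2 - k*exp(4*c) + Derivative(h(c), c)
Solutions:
 h(c) = C1 + sqrt(3)*c^3/3 - 2*c + k*exp(4*c)/4


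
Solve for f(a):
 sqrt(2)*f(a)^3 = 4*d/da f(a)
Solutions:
 f(a) = -sqrt(2)*sqrt(-1/(C1 + sqrt(2)*a))
 f(a) = sqrt(2)*sqrt(-1/(C1 + sqrt(2)*a))


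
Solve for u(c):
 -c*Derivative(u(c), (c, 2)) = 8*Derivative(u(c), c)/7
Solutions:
 u(c) = C1 + C2/c^(1/7)


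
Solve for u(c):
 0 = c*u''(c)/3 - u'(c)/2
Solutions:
 u(c) = C1 + C2*c^(5/2)


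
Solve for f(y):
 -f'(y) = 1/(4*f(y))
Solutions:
 f(y) = -sqrt(C1 - 2*y)/2
 f(y) = sqrt(C1 - 2*y)/2


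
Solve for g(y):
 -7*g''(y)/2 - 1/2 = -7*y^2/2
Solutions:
 g(y) = C1 + C2*y + y^4/12 - y^2/14


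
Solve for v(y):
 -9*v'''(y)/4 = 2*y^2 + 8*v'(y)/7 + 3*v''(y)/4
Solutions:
 v(y) = C1 - 7*y^3/12 + 147*y^2/128 + 11025*y/2048 + (C2*sin(11*sqrt(7)*y/42) + C3*cos(11*sqrt(7)*y/42))*exp(-y/6)


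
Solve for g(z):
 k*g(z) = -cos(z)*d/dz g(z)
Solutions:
 g(z) = C1*exp(k*(log(sin(z) - 1) - log(sin(z) + 1))/2)


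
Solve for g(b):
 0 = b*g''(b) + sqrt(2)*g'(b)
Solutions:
 g(b) = C1 + C2*b^(1 - sqrt(2))


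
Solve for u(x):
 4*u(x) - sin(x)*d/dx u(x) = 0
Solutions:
 u(x) = C1*(cos(x)^2 - 2*cos(x) + 1)/(cos(x)^2 + 2*cos(x) + 1)


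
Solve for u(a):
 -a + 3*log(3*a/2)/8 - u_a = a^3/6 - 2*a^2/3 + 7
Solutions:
 u(a) = C1 - a^4/24 + 2*a^3/9 - a^2/2 + 3*a*log(a)/8 - 59*a/8 - 3*a*log(2)/8 + 3*a*log(3)/8


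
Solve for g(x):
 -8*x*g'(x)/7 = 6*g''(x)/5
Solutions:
 g(x) = C1 + C2*erf(sqrt(210)*x/21)


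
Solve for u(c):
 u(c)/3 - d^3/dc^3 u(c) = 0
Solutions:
 u(c) = C3*exp(3^(2/3)*c/3) + (C1*sin(3^(1/6)*c/2) + C2*cos(3^(1/6)*c/2))*exp(-3^(2/3)*c/6)


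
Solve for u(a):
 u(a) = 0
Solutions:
 u(a) = 0


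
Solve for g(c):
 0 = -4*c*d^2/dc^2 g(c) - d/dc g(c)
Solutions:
 g(c) = C1 + C2*c^(3/4)


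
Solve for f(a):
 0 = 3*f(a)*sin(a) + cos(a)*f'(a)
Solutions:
 f(a) = C1*cos(a)^3


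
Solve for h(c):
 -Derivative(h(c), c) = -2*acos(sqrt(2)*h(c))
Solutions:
 Integral(1/acos(sqrt(2)*_y), (_y, h(c))) = C1 + 2*c


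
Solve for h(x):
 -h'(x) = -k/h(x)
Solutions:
 h(x) = -sqrt(C1 + 2*k*x)
 h(x) = sqrt(C1 + 2*k*x)


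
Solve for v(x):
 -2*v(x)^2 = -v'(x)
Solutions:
 v(x) = -1/(C1 + 2*x)


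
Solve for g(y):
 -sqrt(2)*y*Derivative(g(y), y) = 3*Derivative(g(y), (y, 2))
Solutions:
 g(y) = C1 + C2*erf(2^(3/4)*sqrt(3)*y/6)


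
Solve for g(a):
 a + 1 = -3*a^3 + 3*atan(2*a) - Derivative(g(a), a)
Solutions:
 g(a) = C1 - 3*a^4/4 - a^2/2 + 3*a*atan(2*a) - a - 3*log(4*a^2 + 1)/4


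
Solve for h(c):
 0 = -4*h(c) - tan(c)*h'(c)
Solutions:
 h(c) = C1/sin(c)^4


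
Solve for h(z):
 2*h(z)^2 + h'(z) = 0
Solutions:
 h(z) = 1/(C1 + 2*z)


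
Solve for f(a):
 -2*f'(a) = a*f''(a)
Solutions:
 f(a) = C1 + C2/a


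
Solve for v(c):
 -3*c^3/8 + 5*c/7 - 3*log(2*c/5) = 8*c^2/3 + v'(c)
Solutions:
 v(c) = C1 - 3*c^4/32 - 8*c^3/9 + 5*c^2/14 - 3*c*log(c) - 3*c*log(2) + 3*c + 3*c*log(5)


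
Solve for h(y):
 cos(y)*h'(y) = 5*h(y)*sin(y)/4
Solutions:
 h(y) = C1/cos(y)^(5/4)


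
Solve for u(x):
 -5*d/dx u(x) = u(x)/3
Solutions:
 u(x) = C1*exp(-x/15)


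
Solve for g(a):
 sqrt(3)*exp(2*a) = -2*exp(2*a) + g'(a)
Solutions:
 g(a) = C1 + sqrt(3)*exp(2*a)/2 + exp(2*a)


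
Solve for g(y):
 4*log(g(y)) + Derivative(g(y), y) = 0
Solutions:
 li(g(y)) = C1 - 4*y


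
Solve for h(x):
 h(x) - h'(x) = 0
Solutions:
 h(x) = C1*exp(x)


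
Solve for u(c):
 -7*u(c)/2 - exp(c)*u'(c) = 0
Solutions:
 u(c) = C1*exp(7*exp(-c)/2)


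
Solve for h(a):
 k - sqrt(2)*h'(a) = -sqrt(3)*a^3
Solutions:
 h(a) = C1 + sqrt(6)*a^4/8 + sqrt(2)*a*k/2


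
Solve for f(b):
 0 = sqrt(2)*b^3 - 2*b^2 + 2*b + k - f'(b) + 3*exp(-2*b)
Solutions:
 f(b) = C1 + sqrt(2)*b^4/4 - 2*b^3/3 + b^2 + b*k - 3*exp(-2*b)/2


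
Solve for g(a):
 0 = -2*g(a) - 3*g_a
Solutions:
 g(a) = C1*exp(-2*a/3)


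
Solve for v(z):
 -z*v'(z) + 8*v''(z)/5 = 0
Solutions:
 v(z) = C1 + C2*erfi(sqrt(5)*z/4)


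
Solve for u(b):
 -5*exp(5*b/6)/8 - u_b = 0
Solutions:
 u(b) = C1 - 3*exp(5*b/6)/4


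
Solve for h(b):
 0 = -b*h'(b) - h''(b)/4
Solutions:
 h(b) = C1 + C2*erf(sqrt(2)*b)


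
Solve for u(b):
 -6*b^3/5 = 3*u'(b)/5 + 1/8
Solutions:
 u(b) = C1 - b^4/2 - 5*b/24


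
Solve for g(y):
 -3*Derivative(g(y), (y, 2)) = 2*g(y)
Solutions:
 g(y) = C1*sin(sqrt(6)*y/3) + C2*cos(sqrt(6)*y/3)


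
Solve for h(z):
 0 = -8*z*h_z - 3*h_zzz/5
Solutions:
 h(z) = C1 + Integral(C2*airyai(-2*3^(2/3)*5^(1/3)*z/3) + C3*airybi(-2*3^(2/3)*5^(1/3)*z/3), z)


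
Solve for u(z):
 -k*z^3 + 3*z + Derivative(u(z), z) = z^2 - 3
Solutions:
 u(z) = C1 + k*z^4/4 + z^3/3 - 3*z^2/2 - 3*z


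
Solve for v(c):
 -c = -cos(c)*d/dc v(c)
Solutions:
 v(c) = C1 + Integral(c/cos(c), c)


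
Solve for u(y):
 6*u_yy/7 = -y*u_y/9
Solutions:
 u(y) = C1 + C2*erf(sqrt(21)*y/18)


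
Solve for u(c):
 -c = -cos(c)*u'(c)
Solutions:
 u(c) = C1 + Integral(c/cos(c), c)


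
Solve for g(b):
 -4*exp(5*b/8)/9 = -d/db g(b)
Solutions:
 g(b) = C1 + 32*exp(5*b/8)/45


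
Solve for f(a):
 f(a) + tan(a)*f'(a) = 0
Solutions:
 f(a) = C1/sin(a)


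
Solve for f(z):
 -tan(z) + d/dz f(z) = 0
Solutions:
 f(z) = C1 - log(cos(z))


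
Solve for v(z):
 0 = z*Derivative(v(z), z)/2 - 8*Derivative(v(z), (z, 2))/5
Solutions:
 v(z) = C1 + C2*erfi(sqrt(10)*z/8)


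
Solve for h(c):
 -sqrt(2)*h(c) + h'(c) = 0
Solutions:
 h(c) = C1*exp(sqrt(2)*c)


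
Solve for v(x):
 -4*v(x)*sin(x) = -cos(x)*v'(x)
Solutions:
 v(x) = C1/cos(x)^4


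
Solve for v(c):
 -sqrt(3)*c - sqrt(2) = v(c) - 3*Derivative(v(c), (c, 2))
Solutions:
 v(c) = C1*exp(-sqrt(3)*c/3) + C2*exp(sqrt(3)*c/3) - sqrt(3)*c - sqrt(2)


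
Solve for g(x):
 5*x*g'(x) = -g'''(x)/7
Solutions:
 g(x) = C1 + Integral(C2*airyai(-35^(1/3)*x) + C3*airybi(-35^(1/3)*x), x)


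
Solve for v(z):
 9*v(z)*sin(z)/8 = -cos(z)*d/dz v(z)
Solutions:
 v(z) = C1*cos(z)^(9/8)


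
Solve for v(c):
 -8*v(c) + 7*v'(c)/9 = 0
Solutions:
 v(c) = C1*exp(72*c/7)


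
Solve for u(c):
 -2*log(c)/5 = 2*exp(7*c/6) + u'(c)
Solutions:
 u(c) = C1 - 2*c*log(c)/5 + 2*c/5 - 12*exp(7*c/6)/7


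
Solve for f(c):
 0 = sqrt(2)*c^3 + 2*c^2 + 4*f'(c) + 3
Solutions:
 f(c) = C1 - sqrt(2)*c^4/16 - c^3/6 - 3*c/4


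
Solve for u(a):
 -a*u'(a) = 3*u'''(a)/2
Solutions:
 u(a) = C1 + Integral(C2*airyai(-2^(1/3)*3^(2/3)*a/3) + C3*airybi(-2^(1/3)*3^(2/3)*a/3), a)


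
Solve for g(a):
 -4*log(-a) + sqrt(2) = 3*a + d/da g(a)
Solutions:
 g(a) = C1 - 3*a^2/2 - 4*a*log(-a) + a*(sqrt(2) + 4)


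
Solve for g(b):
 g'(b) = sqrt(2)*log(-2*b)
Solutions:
 g(b) = C1 + sqrt(2)*b*log(-b) + sqrt(2)*b*(-1 + log(2))


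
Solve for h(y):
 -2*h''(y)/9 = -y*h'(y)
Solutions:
 h(y) = C1 + C2*erfi(3*y/2)


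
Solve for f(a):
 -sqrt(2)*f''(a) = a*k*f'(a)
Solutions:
 f(a) = Piecewise((-2^(3/4)*sqrt(pi)*C1*erf(2^(1/4)*a*sqrt(k)/2)/(2*sqrt(k)) - C2, (k > 0) | (k < 0)), (-C1*a - C2, True))


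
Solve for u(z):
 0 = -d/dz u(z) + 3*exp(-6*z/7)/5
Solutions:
 u(z) = C1 - 7*exp(-6*z/7)/10


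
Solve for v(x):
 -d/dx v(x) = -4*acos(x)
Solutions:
 v(x) = C1 + 4*x*acos(x) - 4*sqrt(1 - x^2)


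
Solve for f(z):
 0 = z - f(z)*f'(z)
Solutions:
 f(z) = -sqrt(C1 + z^2)
 f(z) = sqrt(C1 + z^2)


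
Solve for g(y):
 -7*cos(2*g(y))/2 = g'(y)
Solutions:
 g(y) = -asin((C1 + exp(14*y))/(C1 - exp(14*y)))/2 + pi/2
 g(y) = asin((C1 + exp(14*y))/(C1 - exp(14*y)))/2


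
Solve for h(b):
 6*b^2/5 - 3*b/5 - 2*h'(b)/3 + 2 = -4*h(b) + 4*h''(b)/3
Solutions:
 h(b) = C1*exp(-2*b) + C2*exp(3*b/2) - 3*b^2/10 + b/20 - 83/120


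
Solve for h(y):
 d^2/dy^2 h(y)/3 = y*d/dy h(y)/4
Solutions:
 h(y) = C1 + C2*erfi(sqrt(6)*y/4)


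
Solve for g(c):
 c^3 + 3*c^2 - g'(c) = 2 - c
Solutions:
 g(c) = C1 + c^4/4 + c^3 + c^2/2 - 2*c


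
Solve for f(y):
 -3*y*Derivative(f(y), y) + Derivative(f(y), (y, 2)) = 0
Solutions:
 f(y) = C1 + C2*erfi(sqrt(6)*y/2)


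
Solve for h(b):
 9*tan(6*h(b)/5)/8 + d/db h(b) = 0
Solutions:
 h(b) = -5*asin(C1*exp(-27*b/20))/6 + 5*pi/6
 h(b) = 5*asin(C1*exp(-27*b/20))/6


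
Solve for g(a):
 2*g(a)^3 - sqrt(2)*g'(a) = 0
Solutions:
 g(a) = -sqrt(2)*sqrt(-1/(C1 + sqrt(2)*a))/2
 g(a) = sqrt(2)*sqrt(-1/(C1 + sqrt(2)*a))/2


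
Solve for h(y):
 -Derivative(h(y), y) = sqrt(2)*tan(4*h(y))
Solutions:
 h(y) = -asin(C1*exp(-4*sqrt(2)*y))/4 + pi/4
 h(y) = asin(C1*exp(-4*sqrt(2)*y))/4


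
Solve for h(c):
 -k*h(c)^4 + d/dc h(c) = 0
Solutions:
 h(c) = (-1/(C1 + 3*c*k))^(1/3)
 h(c) = (-1/(C1 + c*k))^(1/3)*(-3^(2/3) - 3*3^(1/6)*I)/6
 h(c) = (-1/(C1 + c*k))^(1/3)*(-3^(2/3) + 3*3^(1/6)*I)/6


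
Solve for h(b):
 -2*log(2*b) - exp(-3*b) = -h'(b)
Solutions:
 h(b) = C1 + 2*b*log(b) + 2*b*(-1 + log(2)) - exp(-3*b)/3


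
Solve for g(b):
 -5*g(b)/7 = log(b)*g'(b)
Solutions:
 g(b) = C1*exp(-5*li(b)/7)


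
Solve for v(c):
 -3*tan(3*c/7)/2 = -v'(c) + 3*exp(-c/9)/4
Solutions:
 v(c) = C1 + 7*log(tan(3*c/7)^2 + 1)/4 - 27*exp(-c/9)/4


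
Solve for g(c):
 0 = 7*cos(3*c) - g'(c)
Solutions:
 g(c) = C1 + 7*sin(3*c)/3


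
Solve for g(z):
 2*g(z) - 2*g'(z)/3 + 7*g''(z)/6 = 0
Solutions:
 g(z) = (C1*sin(4*sqrt(5)*z/7) + C2*cos(4*sqrt(5)*z/7))*exp(2*z/7)


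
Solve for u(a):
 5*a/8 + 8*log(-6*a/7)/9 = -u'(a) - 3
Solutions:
 u(a) = C1 - 5*a^2/16 - 8*a*log(-a)/9 + a*(-19 - 8*log(6) + 8*log(7))/9


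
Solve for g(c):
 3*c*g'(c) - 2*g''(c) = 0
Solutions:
 g(c) = C1 + C2*erfi(sqrt(3)*c/2)


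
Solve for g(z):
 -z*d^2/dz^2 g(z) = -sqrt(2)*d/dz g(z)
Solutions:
 g(z) = C1 + C2*z^(1 + sqrt(2))


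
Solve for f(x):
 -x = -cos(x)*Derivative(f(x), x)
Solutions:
 f(x) = C1 + Integral(x/cos(x), x)


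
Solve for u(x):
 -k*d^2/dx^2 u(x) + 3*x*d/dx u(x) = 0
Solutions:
 u(x) = C1 + C2*erf(sqrt(6)*x*sqrt(-1/k)/2)/sqrt(-1/k)


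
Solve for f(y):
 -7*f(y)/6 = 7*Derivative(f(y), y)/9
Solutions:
 f(y) = C1*exp(-3*y/2)


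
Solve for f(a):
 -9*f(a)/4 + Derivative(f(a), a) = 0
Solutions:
 f(a) = C1*exp(9*a/4)


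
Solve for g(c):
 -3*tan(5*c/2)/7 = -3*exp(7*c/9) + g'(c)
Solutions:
 g(c) = C1 + 27*exp(7*c/9)/7 + 6*log(cos(5*c/2))/35


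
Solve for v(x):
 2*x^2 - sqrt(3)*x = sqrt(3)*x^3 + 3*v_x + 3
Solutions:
 v(x) = C1 - sqrt(3)*x^4/12 + 2*x^3/9 - sqrt(3)*x^2/6 - x


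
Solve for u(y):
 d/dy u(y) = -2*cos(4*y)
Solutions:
 u(y) = C1 - sin(4*y)/2


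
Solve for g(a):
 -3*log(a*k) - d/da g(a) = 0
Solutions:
 g(a) = C1 - 3*a*log(a*k) + 3*a


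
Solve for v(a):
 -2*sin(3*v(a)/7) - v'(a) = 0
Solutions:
 2*a + 7*log(cos(3*v(a)/7) - 1)/6 - 7*log(cos(3*v(a)/7) + 1)/6 = C1


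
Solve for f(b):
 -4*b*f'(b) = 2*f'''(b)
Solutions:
 f(b) = C1 + Integral(C2*airyai(-2^(1/3)*b) + C3*airybi(-2^(1/3)*b), b)


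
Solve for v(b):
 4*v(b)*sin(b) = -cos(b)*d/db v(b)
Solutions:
 v(b) = C1*cos(b)^4


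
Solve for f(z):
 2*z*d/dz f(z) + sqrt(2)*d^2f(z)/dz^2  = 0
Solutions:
 f(z) = C1 + C2*erf(2^(3/4)*z/2)


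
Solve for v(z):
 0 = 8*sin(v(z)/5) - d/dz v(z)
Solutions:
 -8*z + 5*log(cos(v(z)/5) - 1)/2 - 5*log(cos(v(z)/5) + 1)/2 = C1


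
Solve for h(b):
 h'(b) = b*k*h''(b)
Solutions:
 h(b) = C1 + b^(((re(k) + 1)*re(k) + im(k)^2)/(re(k)^2 + im(k)^2))*(C2*sin(log(b)*Abs(im(k))/(re(k)^2 + im(k)^2)) + C3*cos(log(b)*im(k)/(re(k)^2 + im(k)^2)))


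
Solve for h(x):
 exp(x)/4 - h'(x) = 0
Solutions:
 h(x) = C1 + exp(x)/4


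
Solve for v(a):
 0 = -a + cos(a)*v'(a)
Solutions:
 v(a) = C1 + Integral(a/cos(a), a)


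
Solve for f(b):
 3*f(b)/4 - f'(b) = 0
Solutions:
 f(b) = C1*exp(3*b/4)


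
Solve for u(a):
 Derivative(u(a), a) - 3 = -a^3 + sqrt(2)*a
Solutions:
 u(a) = C1 - a^4/4 + sqrt(2)*a^2/2 + 3*a


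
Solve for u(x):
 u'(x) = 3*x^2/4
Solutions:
 u(x) = C1 + x^3/4


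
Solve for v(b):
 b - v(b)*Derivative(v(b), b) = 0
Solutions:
 v(b) = -sqrt(C1 + b^2)
 v(b) = sqrt(C1 + b^2)


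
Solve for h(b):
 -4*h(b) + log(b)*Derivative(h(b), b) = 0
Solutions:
 h(b) = C1*exp(4*li(b))


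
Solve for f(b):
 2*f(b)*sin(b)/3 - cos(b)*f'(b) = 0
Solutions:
 f(b) = C1/cos(b)^(2/3)


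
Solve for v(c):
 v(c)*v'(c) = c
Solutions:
 v(c) = -sqrt(C1 + c^2)
 v(c) = sqrt(C1 + c^2)


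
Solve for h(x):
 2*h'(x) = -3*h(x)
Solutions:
 h(x) = C1*exp(-3*x/2)


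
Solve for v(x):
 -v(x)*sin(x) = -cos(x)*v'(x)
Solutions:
 v(x) = C1/cos(x)


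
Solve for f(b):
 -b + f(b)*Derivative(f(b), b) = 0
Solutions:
 f(b) = -sqrt(C1 + b^2)
 f(b) = sqrt(C1 + b^2)


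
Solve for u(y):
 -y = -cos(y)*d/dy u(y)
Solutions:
 u(y) = C1 + Integral(y/cos(y), y)


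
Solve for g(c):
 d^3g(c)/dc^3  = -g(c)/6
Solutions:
 g(c) = C3*exp(-6^(2/3)*c/6) + (C1*sin(2^(2/3)*3^(1/6)*c/4) + C2*cos(2^(2/3)*3^(1/6)*c/4))*exp(6^(2/3)*c/12)


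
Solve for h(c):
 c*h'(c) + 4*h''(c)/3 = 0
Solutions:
 h(c) = C1 + C2*erf(sqrt(6)*c/4)


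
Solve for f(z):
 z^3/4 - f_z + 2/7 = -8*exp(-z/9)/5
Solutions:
 f(z) = C1 + z^4/16 + 2*z/7 - 72*exp(-z/9)/5


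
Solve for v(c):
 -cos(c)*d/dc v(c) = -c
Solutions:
 v(c) = C1 + Integral(c/cos(c), c)


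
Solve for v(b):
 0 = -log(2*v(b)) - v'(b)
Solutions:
 Integral(1/(log(_y) + log(2)), (_y, v(b))) = C1 - b


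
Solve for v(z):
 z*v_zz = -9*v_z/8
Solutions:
 v(z) = C1 + C2/z^(1/8)


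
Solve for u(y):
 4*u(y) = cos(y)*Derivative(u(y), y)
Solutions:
 u(y) = C1*(sin(y)^2 + 2*sin(y) + 1)/(sin(y)^2 - 2*sin(y) + 1)


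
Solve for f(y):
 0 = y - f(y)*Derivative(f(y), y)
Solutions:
 f(y) = -sqrt(C1 + y^2)
 f(y) = sqrt(C1 + y^2)


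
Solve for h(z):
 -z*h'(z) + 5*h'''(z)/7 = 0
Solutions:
 h(z) = C1 + Integral(C2*airyai(5^(2/3)*7^(1/3)*z/5) + C3*airybi(5^(2/3)*7^(1/3)*z/5), z)


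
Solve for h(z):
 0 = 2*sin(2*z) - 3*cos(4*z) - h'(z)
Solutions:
 h(z) = C1 - 3*sin(4*z)/4 - cos(2*z)


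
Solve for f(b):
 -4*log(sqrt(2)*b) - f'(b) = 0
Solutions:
 f(b) = C1 - 4*b*log(b) - b*log(4) + 4*b


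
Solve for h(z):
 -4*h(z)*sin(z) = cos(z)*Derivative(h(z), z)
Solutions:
 h(z) = C1*cos(z)^4


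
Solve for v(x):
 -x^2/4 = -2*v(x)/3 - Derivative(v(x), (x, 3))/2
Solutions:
 v(x) = C3*exp(-6^(2/3)*x/3) + 3*x^2/8 + (C1*sin(2^(2/3)*3^(1/6)*x/2) + C2*cos(2^(2/3)*3^(1/6)*x/2))*exp(6^(2/3)*x/6)


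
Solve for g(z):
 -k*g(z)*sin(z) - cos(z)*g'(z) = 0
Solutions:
 g(z) = C1*exp(k*log(cos(z)))


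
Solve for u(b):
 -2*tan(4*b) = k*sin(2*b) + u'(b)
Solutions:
 u(b) = C1 + k*cos(2*b)/2 + log(cos(4*b))/2


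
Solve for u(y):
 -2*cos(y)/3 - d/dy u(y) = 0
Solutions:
 u(y) = C1 - 2*sin(y)/3


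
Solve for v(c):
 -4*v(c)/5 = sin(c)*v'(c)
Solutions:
 v(c) = C1*(cos(c) + 1)^(2/5)/(cos(c) - 1)^(2/5)


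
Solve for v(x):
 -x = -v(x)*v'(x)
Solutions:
 v(x) = -sqrt(C1 + x^2)
 v(x) = sqrt(C1 + x^2)


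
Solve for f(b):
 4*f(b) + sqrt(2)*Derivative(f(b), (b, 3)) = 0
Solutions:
 f(b) = C3*exp(-sqrt(2)*b) + (C1*sin(sqrt(6)*b/2) + C2*cos(sqrt(6)*b/2))*exp(sqrt(2)*b/2)


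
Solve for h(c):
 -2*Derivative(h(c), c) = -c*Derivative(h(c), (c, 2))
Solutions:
 h(c) = C1 + C2*c^3


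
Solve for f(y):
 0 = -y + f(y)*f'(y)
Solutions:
 f(y) = -sqrt(C1 + y^2)
 f(y) = sqrt(C1 + y^2)


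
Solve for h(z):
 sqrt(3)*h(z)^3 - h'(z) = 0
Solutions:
 h(z) = -sqrt(2)*sqrt(-1/(C1 + sqrt(3)*z))/2
 h(z) = sqrt(2)*sqrt(-1/(C1 + sqrt(3)*z))/2


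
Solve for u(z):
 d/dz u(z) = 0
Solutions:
 u(z) = C1


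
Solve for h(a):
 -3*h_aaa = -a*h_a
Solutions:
 h(a) = C1 + Integral(C2*airyai(3^(2/3)*a/3) + C3*airybi(3^(2/3)*a/3), a)


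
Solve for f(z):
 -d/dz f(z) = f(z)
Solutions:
 f(z) = C1*exp(-z)


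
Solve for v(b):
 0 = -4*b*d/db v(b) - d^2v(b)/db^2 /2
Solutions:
 v(b) = C1 + C2*erf(2*b)


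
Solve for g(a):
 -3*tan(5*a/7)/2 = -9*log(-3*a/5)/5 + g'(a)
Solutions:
 g(a) = C1 + 9*a*log(-a)/5 - 9*a*log(5)/5 - 9*a/5 + 9*a*log(3)/5 + 21*log(cos(5*a/7))/10


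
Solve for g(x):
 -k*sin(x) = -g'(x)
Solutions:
 g(x) = C1 - k*cos(x)


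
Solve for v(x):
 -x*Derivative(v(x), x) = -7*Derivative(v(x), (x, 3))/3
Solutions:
 v(x) = C1 + Integral(C2*airyai(3^(1/3)*7^(2/3)*x/7) + C3*airybi(3^(1/3)*7^(2/3)*x/7), x)


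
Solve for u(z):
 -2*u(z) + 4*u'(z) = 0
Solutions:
 u(z) = C1*exp(z/2)


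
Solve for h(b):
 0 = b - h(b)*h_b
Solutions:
 h(b) = -sqrt(C1 + b^2)
 h(b) = sqrt(C1 + b^2)


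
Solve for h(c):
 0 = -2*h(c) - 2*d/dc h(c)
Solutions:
 h(c) = C1*exp(-c)


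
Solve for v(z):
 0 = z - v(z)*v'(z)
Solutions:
 v(z) = -sqrt(C1 + z^2)
 v(z) = sqrt(C1 + z^2)


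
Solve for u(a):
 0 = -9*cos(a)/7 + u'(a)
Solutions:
 u(a) = C1 + 9*sin(a)/7


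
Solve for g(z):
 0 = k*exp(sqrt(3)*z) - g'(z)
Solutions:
 g(z) = C1 + sqrt(3)*k*exp(sqrt(3)*z)/3


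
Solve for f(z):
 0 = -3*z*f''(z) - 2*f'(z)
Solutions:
 f(z) = C1 + C2*z^(1/3)


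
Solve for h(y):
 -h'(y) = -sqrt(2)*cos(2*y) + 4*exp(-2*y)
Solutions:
 h(y) = C1 + sqrt(2)*sin(2*y)/2 + 2*exp(-2*y)


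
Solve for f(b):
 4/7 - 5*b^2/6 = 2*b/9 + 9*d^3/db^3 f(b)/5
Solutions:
 f(b) = C1 + C2*b + C3*b^2 - 5*b^5/648 - 5*b^4/972 + 10*b^3/189


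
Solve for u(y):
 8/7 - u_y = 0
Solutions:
 u(y) = C1 + 8*y/7


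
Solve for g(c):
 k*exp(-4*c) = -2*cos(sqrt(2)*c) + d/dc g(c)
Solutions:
 g(c) = C1 - k*exp(-4*c)/4 + sqrt(2)*sin(sqrt(2)*c)


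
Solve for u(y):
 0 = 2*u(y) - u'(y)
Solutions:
 u(y) = C1*exp(2*y)


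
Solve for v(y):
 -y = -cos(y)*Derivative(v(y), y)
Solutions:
 v(y) = C1 + Integral(y/cos(y), y)


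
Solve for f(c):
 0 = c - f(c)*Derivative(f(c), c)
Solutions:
 f(c) = -sqrt(C1 + c^2)
 f(c) = sqrt(C1 + c^2)


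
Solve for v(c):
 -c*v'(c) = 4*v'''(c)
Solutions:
 v(c) = C1 + Integral(C2*airyai(-2^(1/3)*c/2) + C3*airybi(-2^(1/3)*c/2), c)


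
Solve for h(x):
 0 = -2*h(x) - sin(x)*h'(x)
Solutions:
 h(x) = C1*(cos(x) + 1)/(cos(x) - 1)


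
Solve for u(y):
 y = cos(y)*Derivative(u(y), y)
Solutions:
 u(y) = C1 + Integral(y/cos(y), y)


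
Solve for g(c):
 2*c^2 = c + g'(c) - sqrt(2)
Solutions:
 g(c) = C1 + 2*c^3/3 - c^2/2 + sqrt(2)*c


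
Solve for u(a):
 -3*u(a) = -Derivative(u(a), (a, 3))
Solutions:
 u(a) = C3*exp(3^(1/3)*a) + (C1*sin(3^(5/6)*a/2) + C2*cos(3^(5/6)*a/2))*exp(-3^(1/3)*a/2)


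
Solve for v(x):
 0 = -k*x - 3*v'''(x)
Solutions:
 v(x) = C1 + C2*x + C3*x^2 - k*x^4/72


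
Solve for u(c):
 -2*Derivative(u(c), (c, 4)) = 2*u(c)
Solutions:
 u(c) = (C1*sin(sqrt(2)*c/2) + C2*cos(sqrt(2)*c/2))*exp(-sqrt(2)*c/2) + (C3*sin(sqrt(2)*c/2) + C4*cos(sqrt(2)*c/2))*exp(sqrt(2)*c/2)


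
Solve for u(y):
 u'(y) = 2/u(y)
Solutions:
 u(y) = -sqrt(C1 + 4*y)
 u(y) = sqrt(C1 + 4*y)


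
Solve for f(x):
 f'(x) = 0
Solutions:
 f(x) = C1


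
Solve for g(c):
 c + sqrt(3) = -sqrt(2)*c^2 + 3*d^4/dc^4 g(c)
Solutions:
 g(c) = C1 + C2*c + C3*c^2 + C4*c^3 + sqrt(2)*c^6/1080 + c^5/360 + sqrt(3)*c^4/72


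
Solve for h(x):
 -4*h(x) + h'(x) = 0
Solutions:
 h(x) = C1*exp(4*x)


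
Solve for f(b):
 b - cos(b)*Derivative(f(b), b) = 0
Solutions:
 f(b) = C1 + Integral(b/cos(b), b)


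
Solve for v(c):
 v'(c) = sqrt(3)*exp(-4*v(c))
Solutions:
 v(c) = log(-I*(C1 + 4*sqrt(3)*c)^(1/4))
 v(c) = log(I*(C1 + 4*sqrt(3)*c)^(1/4))
 v(c) = log(-(C1 + 4*sqrt(3)*c)^(1/4))
 v(c) = log(C1 + 4*sqrt(3)*c)/4


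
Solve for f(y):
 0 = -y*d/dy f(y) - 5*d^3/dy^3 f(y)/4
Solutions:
 f(y) = C1 + Integral(C2*airyai(-10^(2/3)*y/5) + C3*airybi(-10^(2/3)*y/5), y)


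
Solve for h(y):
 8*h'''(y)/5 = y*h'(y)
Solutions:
 h(y) = C1 + Integral(C2*airyai(5^(1/3)*y/2) + C3*airybi(5^(1/3)*y/2), y)


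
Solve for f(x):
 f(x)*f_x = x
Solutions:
 f(x) = -sqrt(C1 + x^2)
 f(x) = sqrt(C1 + x^2)


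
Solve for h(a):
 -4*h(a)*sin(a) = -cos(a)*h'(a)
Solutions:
 h(a) = C1/cos(a)^4


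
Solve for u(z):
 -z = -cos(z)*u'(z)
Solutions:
 u(z) = C1 + Integral(z/cos(z), z)


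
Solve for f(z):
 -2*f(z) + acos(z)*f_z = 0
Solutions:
 f(z) = C1*exp(2*Integral(1/acos(z), z))


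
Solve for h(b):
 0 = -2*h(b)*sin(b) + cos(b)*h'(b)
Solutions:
 h(b) = C1/cos(b)^2


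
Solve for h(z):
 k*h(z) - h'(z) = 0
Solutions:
 h(z) = C1*exp(k*z)


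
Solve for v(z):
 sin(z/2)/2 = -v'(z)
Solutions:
 v(z) = C1 + cos(z/2)


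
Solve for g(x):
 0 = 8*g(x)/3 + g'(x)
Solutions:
 g(x) = C1*exp(-8*x/3)


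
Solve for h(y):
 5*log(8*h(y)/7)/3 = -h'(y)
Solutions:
 3*Integral(1/(log(_y) - log(7) + 3*log(2)), (_y, h(y)))/5 = C1 - y


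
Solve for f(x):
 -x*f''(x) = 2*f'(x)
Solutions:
 f(x) = C1 + C2/x


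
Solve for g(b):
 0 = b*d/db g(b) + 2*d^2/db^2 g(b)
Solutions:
 g(b) = C1 + C2*erf(b/2)


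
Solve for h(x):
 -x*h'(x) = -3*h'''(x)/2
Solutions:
 h(x) = C1 + Integral(C2*airyai(2^(1/3)*3^(2/3)*x/3) + C3*airybi(2^(1/3)*3^(2/3)*x/3), x)


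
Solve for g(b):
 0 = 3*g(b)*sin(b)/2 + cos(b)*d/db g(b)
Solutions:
 g(b) = C1*cos(b)^(3/2)


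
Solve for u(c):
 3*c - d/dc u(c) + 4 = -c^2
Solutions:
 u(c) = C1 + c^3/3 + 3*c^2/2 + 4*c


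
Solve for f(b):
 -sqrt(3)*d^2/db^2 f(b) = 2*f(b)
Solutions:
 f(b) = C1*sin(sqrt(2)*3^(3/4)*b/3) + C2*cos(sqrt(2)*3^(3/4)*b/3)


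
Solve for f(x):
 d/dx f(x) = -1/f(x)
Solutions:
 f(x) = -sqrt(C1 - 2*x)
 f(x) = sqrt(C1 - 2*x)


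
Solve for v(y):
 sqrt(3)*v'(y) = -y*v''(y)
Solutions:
 v(y) = C1 + C2*y^(1 - sqrt(3))


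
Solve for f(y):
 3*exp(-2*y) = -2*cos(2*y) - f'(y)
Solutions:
 f(y) = C1 - sin(2*y) + 3*exp(-2*y)/2


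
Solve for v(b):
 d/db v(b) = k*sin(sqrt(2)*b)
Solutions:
 v(b) = C1 - sqrt(2)*k*cos(sqrt(2)*b)/2


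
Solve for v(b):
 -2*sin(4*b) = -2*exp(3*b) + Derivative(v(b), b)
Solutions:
 v(b) = C1 + 2*exp(3*b)/3 + cos(4*b)/2


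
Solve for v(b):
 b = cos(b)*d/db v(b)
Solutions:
 v(b) = C1 + Integral(b/cos(b), b)


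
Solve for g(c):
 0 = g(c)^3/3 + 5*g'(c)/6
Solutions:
 g(c) = -sqrt(10)*sqrt(-1/(C1 - 2*c))/2
 g(c) = sqrt(10)*sqrt(-1/(C1 - 2*c))/2


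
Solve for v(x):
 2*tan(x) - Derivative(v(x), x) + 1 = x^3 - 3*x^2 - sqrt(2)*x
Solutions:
 v(x) = C1 - x^4/4 + x^3 + sqrt(2)*x^2/2 + x - 2*log(cos(x))


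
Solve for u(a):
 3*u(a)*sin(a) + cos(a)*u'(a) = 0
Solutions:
 u(a) = C1*cos(a)^3


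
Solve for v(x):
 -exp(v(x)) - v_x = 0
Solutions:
 v(x) = log(1/(C1 + x))


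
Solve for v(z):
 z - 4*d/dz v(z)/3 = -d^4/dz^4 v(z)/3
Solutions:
 v(z) = C1 + C4*exp(2^(2/3)*z) + 3*z^2/8 + (C2*sin(2^(2/3)*sqrt(3)*z/2) + C3*cos(2^(2/3)*sqrt(3)*z/2))*exp(-2^(2/3)*z/2)


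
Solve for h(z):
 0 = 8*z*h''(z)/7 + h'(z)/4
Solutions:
 h(z) = C1 + C2*z^(25/32)


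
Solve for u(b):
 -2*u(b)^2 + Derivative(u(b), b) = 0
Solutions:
 u(b) = -1/(C1 + 2*b)


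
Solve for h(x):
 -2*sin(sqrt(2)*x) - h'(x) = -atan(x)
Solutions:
 h(x) = C1 + x*atan(x) - log(x^2 + 1)/2 + sqrt(2)*cos(sqrt(2)*x)


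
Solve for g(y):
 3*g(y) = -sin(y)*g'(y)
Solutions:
 g(y) = C1*(cos(y) + 1)^(3/2)/(cos(y) - 1)^(3/2)


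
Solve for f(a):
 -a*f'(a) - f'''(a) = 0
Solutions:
 f(a) = C1 + Integral(C2*airyai(-a) + C3*airybi(-a), a)


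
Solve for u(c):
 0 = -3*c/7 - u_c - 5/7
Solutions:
 u(c) = C1 - 3*c^2/14 - 5*c/7


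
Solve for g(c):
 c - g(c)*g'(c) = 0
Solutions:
 g(c) = -sqrt(C1 + c^2)
 g(c) = sqrt(C1 + c^2)


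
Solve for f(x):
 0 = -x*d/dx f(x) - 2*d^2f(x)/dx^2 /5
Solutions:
 f(x) = C1 + C2*erf(sqrt(5)*x/2)


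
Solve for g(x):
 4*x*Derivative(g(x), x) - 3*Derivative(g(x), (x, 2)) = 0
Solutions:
 g(x) = C1 + C2*erfi(sqrt(6)*x/3)


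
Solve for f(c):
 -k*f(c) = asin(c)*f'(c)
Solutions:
 f(c) = C1*exp(-k*Integral(1/asin(c), c))


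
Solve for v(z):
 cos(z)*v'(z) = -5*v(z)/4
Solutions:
 v(z) = C1*(sin(z) - 1)^(5/8)/(sin(z) + 1)^(5/8)


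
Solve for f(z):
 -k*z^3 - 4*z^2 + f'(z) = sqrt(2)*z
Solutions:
 f(z) = C1 + k*z^4/4 + 4*z^3/3 + sqrt(2)*z^2/2


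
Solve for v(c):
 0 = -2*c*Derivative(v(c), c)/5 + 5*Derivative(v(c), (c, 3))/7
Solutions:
 v(c) = C1 + Integral(C2*airyai(70^(1/3)*c/5) + C3*airybi(70^(1/3)*c/5), c)


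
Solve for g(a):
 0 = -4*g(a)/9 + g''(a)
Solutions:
 g(a) = C1*exp(-2*a/3) + C2*exp(2*a/3)


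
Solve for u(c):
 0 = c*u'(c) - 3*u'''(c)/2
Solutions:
 u(c) = C1 + Integral(C2*airyai(2^(1/3)*3^(2/3)*c/3) + C3*airybi(2^(1/3)*3^(2/3)*c/3), c)


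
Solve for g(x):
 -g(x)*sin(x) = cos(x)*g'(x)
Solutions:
 g(x) = C1*cos(x)


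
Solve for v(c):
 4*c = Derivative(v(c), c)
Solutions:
 v(c) = C1 + 2*c^2


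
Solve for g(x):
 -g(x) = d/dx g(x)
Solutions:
 g(x) = C1*exp(-x)


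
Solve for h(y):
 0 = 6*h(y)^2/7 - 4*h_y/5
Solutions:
 h(y) = -14/(C1 + 15*y)


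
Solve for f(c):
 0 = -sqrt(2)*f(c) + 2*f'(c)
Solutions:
 f(c) = C1*exp(sqrt(2)*c/2)


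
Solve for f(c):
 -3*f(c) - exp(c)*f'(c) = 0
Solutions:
 f(c) = C1*exp(3*exp(-c))


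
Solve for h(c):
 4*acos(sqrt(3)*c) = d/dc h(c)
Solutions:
 h(c) = C1 + 4*c*acos(sqrt(3)*c) - 4*sqrt(3)*sqrt(1 - 3*c^2)/3


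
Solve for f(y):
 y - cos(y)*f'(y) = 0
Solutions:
 f(y) = C1 + Integral(y/cos(y), y)


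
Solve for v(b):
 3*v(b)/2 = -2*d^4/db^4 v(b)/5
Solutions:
 v(b) = (C1*sin(15^(1/4)*b/2) + C2*cos(15^(1/4)*b/2))*exp(-15^(1/4)*b/2) + (C3*sin(15^(1/4)*b/2) + C4*cos(15^(1/4)*b/2))*exp(15^(1/4)*b/2)


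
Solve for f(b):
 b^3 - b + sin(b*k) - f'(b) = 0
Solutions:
 f(b) = C1 + b^4/4 - b^2/2 - cos(b*k)/k


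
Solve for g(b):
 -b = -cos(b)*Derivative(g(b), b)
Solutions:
 g(b) = C1 + Integral(b/cos(b), b)


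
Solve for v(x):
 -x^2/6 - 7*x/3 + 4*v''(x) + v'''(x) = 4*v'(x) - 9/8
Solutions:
 v(x) = C1 + C2*exp(2*x*(-1 + sqrt(2))) + C3*exp(-2*x*(1 + sqrt(2))) - x^3/72 - x^2/3 - 13*x/32


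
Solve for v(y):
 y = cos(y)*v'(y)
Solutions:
 v(y) = C1 + Integral(y/cos(y), y)


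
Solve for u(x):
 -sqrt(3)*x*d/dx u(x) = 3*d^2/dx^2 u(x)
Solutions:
 u(x) = C1 + C2*erf(sqrt(2)*3^(3/4)*x/6)


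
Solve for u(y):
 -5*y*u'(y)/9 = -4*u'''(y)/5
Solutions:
 u(y) = C1 + Integral(C2*airyai(5^(2/3)*6^(1/3)*y/6) + C3*airybi(5^(2/3)*6^(1/3)*y/6), y)


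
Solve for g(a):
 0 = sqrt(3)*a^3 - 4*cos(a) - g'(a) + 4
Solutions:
 g(a) = C1 + sqrt(3)*a^4/4 + 4*a - 4*sin(a)


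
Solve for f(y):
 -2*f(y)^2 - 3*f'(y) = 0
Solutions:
 f(y) = 3/(C1 + 2*y)


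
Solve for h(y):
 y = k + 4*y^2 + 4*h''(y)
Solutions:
 h(y) = C1 + C2*y - k*y^2/8 - y^4/12 + y^3/24


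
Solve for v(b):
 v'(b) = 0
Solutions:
 v(b) = C1


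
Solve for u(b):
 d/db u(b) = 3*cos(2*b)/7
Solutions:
 u(b) = C1 + 3*sin(2*b)/14


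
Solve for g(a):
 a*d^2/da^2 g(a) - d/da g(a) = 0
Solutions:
 g(a) = C1 + C2*a^2


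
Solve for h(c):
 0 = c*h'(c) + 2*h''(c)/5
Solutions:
 h(c) = C1 + C2*erf(sqrt(5)*c/2)


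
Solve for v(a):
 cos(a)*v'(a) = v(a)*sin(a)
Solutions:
 v(a) = C1/cos(a)


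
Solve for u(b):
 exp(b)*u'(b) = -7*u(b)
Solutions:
 u(b) = C1*exp(7*exp(-b))


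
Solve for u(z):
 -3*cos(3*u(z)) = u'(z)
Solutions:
 u(z) = -asin((C1 + exp(18*z))/(C1 - exp(18*z)))/3 + pi/3
 u(z) = asin((C1 + exp(18*z))/(C1 - exp(18*z)))/3


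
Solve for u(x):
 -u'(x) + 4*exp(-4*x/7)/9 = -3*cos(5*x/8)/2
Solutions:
 u(x) = C1 + 12*sin(5*x/8)/5 - 7*exp(-4*x/7)/9


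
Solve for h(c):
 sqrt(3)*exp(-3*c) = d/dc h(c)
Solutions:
 h(c) = C1 - sqrt(3)*exp(-3*c)/3


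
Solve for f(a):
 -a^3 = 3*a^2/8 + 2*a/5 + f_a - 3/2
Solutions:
 f(a) = C1 - a^4/4 - a^3/8 - a^2/5 + 3*a/2


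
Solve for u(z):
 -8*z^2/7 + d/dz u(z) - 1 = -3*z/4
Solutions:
 u(z) = C1 + 8*z^3/21 - 3*z^2/8 + z


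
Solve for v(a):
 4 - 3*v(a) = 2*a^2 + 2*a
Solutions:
 v(a) = -2*a^2/3 - 2*a/3 + 4/3


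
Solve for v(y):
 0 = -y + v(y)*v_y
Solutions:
 v(y) = -sqrt(C1 + y^2)
 v(y) = sqrt(C1 + y^2)


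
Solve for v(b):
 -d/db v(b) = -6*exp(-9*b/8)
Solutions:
 v(b) = C1 - 16*exp(-9*b/8)/3


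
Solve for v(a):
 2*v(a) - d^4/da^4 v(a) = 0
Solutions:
 v(a) = C1*exp(-2^(1/4)*a) + C2*exp(2^(1/4)*a) + C3*sin(2^(1/4)*a) + C4*cos(2^(1/4)*a)


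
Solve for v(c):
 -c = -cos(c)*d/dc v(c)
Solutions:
 v(c) = C1 + Integral(c/cos(c), c)
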